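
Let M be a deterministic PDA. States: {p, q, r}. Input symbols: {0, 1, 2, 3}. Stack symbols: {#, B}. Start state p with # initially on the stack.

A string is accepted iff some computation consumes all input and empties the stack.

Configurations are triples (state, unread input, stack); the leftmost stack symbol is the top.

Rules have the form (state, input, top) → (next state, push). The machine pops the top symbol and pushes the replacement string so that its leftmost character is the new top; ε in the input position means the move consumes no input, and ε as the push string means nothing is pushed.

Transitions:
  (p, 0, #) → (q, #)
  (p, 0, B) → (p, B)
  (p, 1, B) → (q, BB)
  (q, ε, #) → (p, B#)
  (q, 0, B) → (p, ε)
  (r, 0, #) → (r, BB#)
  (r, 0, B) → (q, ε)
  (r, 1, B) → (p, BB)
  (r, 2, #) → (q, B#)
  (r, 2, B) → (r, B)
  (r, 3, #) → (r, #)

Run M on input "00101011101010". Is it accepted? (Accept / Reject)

Reject

(p, 00101011101010, #)
  read 0, top #: go to q, push # → (q, 0101011101010, #)
  ε-move, top #: go to p, push B# → (p, 0101011101010, B#)
  read 0, top B: go to p, push B → (p, 101011101010, B#)
  read 1, top B: go to q, push BB → (q, 01011101010, BB#)
  read 0, top B: go to p, push ε → (p, 1011101010, B#)
  read 1, top B: go to q, push BB → (q, 011101010, BB#)
  read 0, top B: go to p, push ε → (p, 11101010, B#)
  read 1, top B: go to q, push BB → (q, 1101010, BB#)
No transition applies at (q, 1101010, BB#); input not fully consumed.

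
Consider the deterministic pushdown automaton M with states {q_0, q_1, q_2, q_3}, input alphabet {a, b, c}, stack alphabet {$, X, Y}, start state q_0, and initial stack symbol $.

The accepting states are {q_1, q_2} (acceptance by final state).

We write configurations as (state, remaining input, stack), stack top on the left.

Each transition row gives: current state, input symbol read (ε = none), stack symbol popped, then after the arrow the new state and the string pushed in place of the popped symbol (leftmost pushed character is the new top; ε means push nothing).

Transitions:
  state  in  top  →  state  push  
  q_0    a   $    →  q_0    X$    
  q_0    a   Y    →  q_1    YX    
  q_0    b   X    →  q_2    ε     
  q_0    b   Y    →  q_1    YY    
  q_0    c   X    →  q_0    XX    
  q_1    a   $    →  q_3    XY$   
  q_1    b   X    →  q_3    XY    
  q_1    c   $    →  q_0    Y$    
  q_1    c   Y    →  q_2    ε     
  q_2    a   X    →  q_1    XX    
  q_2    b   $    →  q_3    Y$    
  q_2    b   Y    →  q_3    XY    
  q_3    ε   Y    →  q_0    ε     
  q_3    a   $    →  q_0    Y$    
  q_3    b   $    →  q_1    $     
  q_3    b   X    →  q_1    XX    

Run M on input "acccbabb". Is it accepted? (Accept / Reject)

Accept

(q_0, acccbabb, $)
  read a, top $: go to q_0, push X$ → (q_0, cccbabb, X$)
  read c, top X: go to q_0, push XX → (q_0, ccbabb, XX$)
  read c, top X: go to q_0, push XX → (q_0, cbabb, XXX$)
  read c, top X: go to q_0, push XX → (q_0, babb, XXXX$)
  read b, top X: go to q_2, push ε → (q_2, abb, XXX$)
  read a, top X: go to q_1, push XX → (q_1, bb, XXXX$)
  read b, top X: go to q_3, push XY → (q_3, b, XYXXX$)
  read b, top X: go to q_1, push XX → (q_1, ε, XXYXXX$)
All input consumed; state q_1 ∈ F.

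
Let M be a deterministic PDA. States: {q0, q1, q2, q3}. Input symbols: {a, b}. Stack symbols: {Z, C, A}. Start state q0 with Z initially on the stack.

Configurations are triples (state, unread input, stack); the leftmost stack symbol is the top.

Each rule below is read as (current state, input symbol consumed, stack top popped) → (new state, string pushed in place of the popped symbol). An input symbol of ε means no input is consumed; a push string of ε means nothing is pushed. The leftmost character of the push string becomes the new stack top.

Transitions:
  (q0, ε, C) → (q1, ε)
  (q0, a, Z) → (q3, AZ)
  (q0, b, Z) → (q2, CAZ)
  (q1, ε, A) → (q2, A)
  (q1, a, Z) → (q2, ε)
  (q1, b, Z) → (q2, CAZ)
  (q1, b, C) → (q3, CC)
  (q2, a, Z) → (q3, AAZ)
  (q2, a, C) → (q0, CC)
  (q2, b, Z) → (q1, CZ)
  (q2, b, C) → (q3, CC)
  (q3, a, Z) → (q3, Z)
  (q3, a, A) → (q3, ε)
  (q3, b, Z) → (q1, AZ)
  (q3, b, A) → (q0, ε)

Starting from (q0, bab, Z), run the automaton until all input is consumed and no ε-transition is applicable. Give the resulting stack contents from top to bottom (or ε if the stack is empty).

CCAZ

(q0, bab, Z)
  read b, top Z: go to q2, push CAZ → (q2, ab, CAZ)
  read a, top C: go to q0, push CC → (q0, b, CCAZ)
  ε-move, top C: go to q1, push ε → (q1, b, CAZ)
  read b, top C: go to q3, push CC → (q3, ε, CCAZ)
All input consumed in state q3 with stack CCAZ.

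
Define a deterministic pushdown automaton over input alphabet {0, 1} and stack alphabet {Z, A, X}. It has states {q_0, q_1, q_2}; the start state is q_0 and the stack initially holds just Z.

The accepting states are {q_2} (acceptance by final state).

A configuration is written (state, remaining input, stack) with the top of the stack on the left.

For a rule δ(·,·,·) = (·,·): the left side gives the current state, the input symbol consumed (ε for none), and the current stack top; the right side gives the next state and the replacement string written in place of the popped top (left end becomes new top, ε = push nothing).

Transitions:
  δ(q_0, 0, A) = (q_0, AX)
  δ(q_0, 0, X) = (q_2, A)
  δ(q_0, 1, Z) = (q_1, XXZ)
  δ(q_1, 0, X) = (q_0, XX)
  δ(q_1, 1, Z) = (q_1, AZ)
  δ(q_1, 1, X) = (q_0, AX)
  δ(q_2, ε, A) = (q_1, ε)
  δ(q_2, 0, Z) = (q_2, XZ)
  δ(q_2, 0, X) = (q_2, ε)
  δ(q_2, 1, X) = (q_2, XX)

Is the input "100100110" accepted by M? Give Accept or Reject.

(q_0, 100100110, Z)
  read 1, top Z: go to q_1, push XXZ → (q_1, 00100110, XXZ)
  read 0, top X: go to q_0, push XX → (q_0, 0100110, XXXZ)
  read 0, top X: go to q_2, push A → (q_2, 100110, AXXZ)
  ε-move, top A: go to q_1, push ε → (q_1, 100110, XXZ)
  read 1, top X: go to q_0, push AX → (q_0, 00110, AXXZ)
  read 0, top A: go to q_0, push AX → (q_0, 0110, AXXXZ)
  read 0, top A: go to q_0, push AX → (q_0, 110, AXXXXZ)
No transition applies at (q_0, 110, AXXXXZ); input not fully consumed.

Reject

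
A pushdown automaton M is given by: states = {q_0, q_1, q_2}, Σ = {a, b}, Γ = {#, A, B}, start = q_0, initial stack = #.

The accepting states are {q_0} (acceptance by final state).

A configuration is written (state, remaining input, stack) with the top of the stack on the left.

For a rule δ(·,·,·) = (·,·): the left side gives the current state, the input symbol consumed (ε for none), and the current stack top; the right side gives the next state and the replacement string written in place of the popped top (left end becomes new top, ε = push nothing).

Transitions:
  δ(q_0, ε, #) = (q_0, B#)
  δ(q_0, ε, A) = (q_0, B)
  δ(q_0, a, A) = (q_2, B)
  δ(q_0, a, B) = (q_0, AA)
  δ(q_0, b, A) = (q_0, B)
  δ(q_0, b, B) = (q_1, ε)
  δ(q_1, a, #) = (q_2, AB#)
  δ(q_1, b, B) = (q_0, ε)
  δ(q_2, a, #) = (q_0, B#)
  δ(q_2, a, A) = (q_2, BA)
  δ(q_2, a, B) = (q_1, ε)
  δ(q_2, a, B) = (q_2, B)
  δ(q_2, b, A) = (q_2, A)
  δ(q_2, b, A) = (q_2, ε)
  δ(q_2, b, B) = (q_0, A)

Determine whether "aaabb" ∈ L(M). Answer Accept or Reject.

Accept

One accepting computation: (q_0, aaabb, #) ⊢ (q_0, aaabb, B#) ⊢ (q_0, aabb, AA#) ⊢ (q_2, abb, BA#) ⊢ (q_2, bb, BA#) ⊢ (q_0, b, AA#) ⊢ (q_0, ε, BA#)
All input consumed and state q_0 ∈ F.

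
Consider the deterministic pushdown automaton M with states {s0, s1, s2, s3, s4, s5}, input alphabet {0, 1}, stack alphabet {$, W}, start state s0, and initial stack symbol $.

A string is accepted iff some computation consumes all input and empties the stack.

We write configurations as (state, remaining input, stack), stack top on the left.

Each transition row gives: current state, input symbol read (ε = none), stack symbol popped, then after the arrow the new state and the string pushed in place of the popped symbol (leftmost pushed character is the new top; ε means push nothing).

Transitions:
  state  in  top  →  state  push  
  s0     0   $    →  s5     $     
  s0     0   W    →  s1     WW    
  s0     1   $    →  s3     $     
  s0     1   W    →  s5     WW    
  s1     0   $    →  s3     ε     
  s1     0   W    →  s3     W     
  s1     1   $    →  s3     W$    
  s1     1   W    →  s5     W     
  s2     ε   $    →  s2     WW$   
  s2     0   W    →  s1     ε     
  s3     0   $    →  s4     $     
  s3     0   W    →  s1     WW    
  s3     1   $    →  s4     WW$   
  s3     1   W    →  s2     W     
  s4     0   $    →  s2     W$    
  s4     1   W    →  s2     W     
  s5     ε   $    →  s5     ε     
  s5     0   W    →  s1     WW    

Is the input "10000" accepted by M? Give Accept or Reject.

(s0, 10000, $)
  read 1, top $: go to s3, push $ → (s3, 0000, $)
  read 0, top $: go to s4, push $ → (s4, 000, $)
  read 0, top $: go to s2, push W$ → (s2, 00, W$)
  read 0, top W: go to s1, push ε → (s1, 0, $)
  read 0, top $: go to s3, push ε → (s3, ε, ε)
All input consumed and the stack is empty.

Accept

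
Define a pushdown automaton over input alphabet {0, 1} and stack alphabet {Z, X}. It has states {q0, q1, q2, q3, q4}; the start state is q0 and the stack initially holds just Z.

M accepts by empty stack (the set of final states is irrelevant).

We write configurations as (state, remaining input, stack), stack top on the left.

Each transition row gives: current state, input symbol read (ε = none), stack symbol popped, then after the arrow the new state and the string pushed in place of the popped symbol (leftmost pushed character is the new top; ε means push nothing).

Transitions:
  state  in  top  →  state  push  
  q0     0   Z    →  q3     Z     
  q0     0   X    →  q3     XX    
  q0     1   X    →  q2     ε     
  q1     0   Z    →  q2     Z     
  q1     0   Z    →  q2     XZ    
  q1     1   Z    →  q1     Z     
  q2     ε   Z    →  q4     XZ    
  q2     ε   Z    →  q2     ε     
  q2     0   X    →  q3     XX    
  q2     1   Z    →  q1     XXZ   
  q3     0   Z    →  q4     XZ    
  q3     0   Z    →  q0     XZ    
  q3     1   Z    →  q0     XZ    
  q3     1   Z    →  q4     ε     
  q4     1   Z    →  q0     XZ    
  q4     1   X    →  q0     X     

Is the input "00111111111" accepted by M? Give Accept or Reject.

One accepting computation: (q0, 00111111111, Z) ⊢ (q3, 0111111111, Z) ⊢ (q0, 111111111, XZ) ⊢ (q2, 11111111, Z) ⊢ (q4, 11111111, XZ) ⊢ (q0, 1111111, XZ) ⊢ (q2, 111111, Z) ⊢ (q4, 111111, XZ) ⊢ (q0, 11111, XZ) ⊢ (q2, 1111, Z) ⊢ (q4, 1111, XZ) ⊢ (q0, 111, XZ) ⊢ (q2, 11, Z) ⊢ (q4, 11, XZ) ⊢ (q0, 1, XZ) ⊢ (q2, ε, Z) ⊢ (q2, ε, ε)
All input consumed and the stack is empty.

Accept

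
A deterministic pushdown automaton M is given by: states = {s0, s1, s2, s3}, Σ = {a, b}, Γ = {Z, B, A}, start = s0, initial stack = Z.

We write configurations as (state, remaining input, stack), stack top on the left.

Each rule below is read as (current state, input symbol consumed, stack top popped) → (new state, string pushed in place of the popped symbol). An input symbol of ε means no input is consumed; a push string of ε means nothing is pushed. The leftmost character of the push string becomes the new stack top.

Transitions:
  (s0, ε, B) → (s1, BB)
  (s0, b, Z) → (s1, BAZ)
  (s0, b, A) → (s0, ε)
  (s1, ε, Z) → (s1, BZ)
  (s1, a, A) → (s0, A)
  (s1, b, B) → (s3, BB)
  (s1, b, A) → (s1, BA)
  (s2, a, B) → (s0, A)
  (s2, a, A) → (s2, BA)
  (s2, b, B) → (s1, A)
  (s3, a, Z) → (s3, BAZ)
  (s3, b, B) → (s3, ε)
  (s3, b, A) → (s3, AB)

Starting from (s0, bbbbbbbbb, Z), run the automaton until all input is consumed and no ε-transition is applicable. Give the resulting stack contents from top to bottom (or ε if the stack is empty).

(s0, bbbbbbbbb, Z)
  read b, top Z: go to s1, push BAZ → (s1, bbbbbbbb, BAZ)
  read b, top B: go to s3, push BB → (s3, bbbbbbb, BBAZ)
  read b, top B: go to s3, push ε → (s3, bbbbbb, BAZ)
  read b, top B: go to s3, push ε → (s3, bbbbb, AZ)
  read b, top A: go to s3, push AB → (s3, bbbb, ABZ)
  read b, top A: go to s3, push AB → (s3, bbb, ABBZ)
  read b, top A: go to s3, push AB → (s3, bb, ABBBZ)
  read b, top A: go to s3, push AB → (s3, b, ABBBBZ)
  read b, top A: go to s3, push AB → (s3, ε, ABBBBBZ)
All input consumed in state s3 with stack ABBBBBZ.

ABBBBBZ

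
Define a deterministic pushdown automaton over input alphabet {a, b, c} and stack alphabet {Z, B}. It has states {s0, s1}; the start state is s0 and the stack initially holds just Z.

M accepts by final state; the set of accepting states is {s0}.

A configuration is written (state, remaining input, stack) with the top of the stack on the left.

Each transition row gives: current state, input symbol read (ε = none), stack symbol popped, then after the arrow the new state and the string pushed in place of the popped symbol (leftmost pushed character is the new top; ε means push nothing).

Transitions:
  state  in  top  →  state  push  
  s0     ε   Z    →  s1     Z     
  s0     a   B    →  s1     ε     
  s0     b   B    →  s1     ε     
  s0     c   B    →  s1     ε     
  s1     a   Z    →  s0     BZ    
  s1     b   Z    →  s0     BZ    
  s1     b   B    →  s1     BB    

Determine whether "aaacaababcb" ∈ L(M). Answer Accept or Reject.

Accept

(s0, aaacaababcb, Z) ⊢ (s1, aaacaababcb, Z) ⊢ (s0, aacaababcb, BZ) ⊢ (s1, acaababcb, Z) ⊢ (s0, caababcb, BZ) ⊢ (s1, aababcb, Z) ⊢ (s0, ababcb, BZ) ⊢ (s1, babcb, Z) ⊢ (s0, abcb, BZ) ⊢ (s1, bcb, Z) ⊢ (s0, cb, BZ) ⊢ (s1, b, Z) ⊢ (s0, ε, BZ)
All input consumed; state s0 ∈ F.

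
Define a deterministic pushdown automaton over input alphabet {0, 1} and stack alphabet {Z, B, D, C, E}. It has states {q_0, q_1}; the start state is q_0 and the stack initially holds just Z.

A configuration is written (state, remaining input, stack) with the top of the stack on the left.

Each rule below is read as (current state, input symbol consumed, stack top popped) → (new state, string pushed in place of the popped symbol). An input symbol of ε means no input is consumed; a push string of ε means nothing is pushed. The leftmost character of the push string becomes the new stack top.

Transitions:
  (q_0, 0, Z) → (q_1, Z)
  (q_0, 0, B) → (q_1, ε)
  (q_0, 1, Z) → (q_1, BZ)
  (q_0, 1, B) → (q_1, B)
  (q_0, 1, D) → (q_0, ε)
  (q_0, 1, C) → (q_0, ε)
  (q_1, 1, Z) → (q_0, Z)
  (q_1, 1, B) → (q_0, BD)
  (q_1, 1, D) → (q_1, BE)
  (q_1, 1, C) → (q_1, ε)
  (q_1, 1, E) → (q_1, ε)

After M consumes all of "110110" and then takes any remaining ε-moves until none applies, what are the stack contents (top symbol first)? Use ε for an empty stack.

(q_0, 110110, Z)
  read 1, top Z: go to q_1, push BZ → (q_1, 10110, BZ)
  read 1, top B: go to q_0, push BD → (q_0, 0110, BDZ)
  read 0, top B: go to q_1, push ε → (q_1, 110, DZ)
  read 1, top D: go to q_1, push BE → (q_1, 10, BEZ)
  read 1, top B: go to q_0, push BD → (q_0, 0, BDEZ)
  read 0, top B: go to q_1, push ε → (q_1, ε, DEZ)
All input consumed in state q_1 with stack DEZ.

DEZ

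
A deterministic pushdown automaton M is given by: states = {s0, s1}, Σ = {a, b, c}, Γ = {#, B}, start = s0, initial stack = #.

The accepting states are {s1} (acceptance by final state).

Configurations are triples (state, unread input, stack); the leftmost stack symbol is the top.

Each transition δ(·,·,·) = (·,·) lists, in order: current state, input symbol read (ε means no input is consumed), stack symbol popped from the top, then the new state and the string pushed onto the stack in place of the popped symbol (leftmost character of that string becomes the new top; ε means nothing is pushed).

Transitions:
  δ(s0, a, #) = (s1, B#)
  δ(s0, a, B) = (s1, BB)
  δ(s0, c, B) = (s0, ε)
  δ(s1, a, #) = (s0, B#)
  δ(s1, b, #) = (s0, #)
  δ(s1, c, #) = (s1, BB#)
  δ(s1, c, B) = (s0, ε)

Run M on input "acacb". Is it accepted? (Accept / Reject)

Reject

(s0, acacb, #)
  read a, top #: go to s1, push B# → (s1, cacb, B#)
  read c, top B: go to s0, push ε → (s0, acb, #)
  read a, top #: go to s1, push B# → (s1, cb, B#)
  read c, top B: go to s0, push ε → (s0, b, #)
No transition applies at (s0, b, #); input not fully consumed.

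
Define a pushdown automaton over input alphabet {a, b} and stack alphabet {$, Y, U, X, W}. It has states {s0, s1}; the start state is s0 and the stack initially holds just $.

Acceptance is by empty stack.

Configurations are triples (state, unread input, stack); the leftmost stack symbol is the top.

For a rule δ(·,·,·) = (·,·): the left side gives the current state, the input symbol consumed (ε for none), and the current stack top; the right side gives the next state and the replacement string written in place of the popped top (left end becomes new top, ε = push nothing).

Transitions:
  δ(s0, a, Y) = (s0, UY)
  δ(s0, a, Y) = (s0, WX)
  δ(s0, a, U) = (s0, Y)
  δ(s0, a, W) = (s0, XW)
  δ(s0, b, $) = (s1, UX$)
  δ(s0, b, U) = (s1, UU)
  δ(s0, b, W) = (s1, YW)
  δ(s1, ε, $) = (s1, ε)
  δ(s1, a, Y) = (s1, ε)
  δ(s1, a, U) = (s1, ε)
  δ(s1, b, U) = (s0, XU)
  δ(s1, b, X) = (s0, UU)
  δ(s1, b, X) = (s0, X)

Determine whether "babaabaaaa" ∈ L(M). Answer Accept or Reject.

One accepting computation: (s0, babaabaaaa, $) ⊢ (s1, abaabaaaa, UX$) ⊢ (s1, baabaaaa, X$) ⊢ (s0, aabaaaa, UU$) ⊢ (s0, abaaaa, YU$) ⊢ (s0, baaaa, UYU$) ⊢ (s1, aaaa, UUYU$) ⊢ (s1, aaa, UYU$) ⊢ (s1, aa, YU$) ⊢ (s1, a, U$) ⊢ (s1, ε, $) ⊢ (s1, ε, ε)
All input consumed and the stack is empty.

Accept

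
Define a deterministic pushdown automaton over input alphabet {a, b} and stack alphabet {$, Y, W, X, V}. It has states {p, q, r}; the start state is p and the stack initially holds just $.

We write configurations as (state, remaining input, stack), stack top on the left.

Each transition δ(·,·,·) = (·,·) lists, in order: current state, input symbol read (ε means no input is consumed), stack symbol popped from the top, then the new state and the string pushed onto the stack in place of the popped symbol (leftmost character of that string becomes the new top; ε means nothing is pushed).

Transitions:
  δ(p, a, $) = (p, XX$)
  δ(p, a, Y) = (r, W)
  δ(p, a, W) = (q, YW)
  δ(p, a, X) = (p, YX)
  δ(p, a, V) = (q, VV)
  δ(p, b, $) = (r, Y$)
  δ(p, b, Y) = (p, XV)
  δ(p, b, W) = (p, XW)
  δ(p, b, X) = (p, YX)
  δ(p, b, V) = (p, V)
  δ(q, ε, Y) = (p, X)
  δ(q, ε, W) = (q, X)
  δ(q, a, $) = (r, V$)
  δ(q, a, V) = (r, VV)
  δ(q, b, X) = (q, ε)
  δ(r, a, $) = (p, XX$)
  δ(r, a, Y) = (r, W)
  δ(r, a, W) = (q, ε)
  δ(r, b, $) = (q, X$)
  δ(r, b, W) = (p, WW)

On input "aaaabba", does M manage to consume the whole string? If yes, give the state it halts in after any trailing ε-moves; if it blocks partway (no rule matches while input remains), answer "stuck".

r

(p, aaaabba, $) ⊢ (p, aaabba, XX$) ⊢ (p, aabba, YXX$) ⊢ (r, abba, WXX$) ⊢ (q, bba, XX$) ⊢ (q, ba, X$) ⊢ (q, a, $) ⊢ (r, ε, V$)
All input consumed; M is in state r.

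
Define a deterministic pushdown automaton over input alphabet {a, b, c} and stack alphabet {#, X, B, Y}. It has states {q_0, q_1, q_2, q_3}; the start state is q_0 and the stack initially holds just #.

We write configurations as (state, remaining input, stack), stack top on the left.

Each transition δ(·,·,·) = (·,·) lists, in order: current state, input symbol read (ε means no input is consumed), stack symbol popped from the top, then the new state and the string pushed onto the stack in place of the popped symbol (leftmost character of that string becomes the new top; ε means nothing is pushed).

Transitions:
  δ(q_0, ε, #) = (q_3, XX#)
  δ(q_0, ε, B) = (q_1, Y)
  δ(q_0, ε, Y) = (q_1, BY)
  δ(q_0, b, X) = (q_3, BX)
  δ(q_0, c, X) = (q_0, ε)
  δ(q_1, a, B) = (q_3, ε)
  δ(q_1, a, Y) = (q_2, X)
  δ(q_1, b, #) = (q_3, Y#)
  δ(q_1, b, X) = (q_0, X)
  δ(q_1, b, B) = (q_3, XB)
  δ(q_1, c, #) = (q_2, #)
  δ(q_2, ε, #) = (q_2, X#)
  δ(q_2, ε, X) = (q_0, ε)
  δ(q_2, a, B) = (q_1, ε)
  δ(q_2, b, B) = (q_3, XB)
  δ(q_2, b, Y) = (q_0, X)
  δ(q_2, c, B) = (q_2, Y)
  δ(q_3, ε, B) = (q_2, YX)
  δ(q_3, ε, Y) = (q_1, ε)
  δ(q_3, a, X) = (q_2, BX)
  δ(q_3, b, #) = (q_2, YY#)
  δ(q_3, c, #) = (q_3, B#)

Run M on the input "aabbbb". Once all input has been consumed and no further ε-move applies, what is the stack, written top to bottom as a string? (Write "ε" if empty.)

YXXXXX#

(q_0, aabbbb, #)
  ε-move, top #: go to q_3, push XX# → (q_3, aabbbb, XX#)
  read a, top X: go to q_2, push BX → (q_2, abbbb, BXX#)
  read a, top B: go to q_1, push ε → (q_1, bbbb, XX#)
  read b, top X: go to q_0, push X → (q_0, bbb, XX#)
  read b, top X: go to q_3, push BX → (q_3, bb, BXX#)
  ε-move, top B: go to q_2, push YX → (q_2, bb, YXXX#)
  read b, top Y: go to q_0, push X → (q_0, b, XXXX#)
  read b, top X: go to q_3, push BX → (q_3, ε, BXXXX#)
  ε-move, top B: go to q_2, push YX → (q_2, ε, YXXXXX#)
All input consumed in state q_2 with stack YXXXXX#.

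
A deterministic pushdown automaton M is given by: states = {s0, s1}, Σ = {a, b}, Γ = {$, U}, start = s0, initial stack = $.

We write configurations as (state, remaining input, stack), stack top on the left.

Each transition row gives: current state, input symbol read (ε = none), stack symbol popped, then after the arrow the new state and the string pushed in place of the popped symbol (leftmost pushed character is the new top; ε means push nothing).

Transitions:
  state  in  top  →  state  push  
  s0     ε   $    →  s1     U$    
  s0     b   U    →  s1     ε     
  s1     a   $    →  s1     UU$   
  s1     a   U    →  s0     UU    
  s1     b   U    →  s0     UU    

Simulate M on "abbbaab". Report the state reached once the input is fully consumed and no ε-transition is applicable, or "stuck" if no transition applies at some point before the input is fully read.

(s0, abbbaab, $)
  ε-move, top $: go to s1, push U$ → (s1, abbbaab, U$)
  read a, top U: go to s0, push UU → (s0, bbbaab, UU$)
  read b, top U: go to s1, push ε → (s1, bbaab, U$)
  read b, top U: go to s0, push UU → (s0, baab, UU$)
  read b, top U: go to s1, push ε → (s1, aab, U$)
  read a, top U: go to s0, push UU → (s0, ab, UU$)
No transition for (s0, a, top U); M blocks with input ab remaining.

stuck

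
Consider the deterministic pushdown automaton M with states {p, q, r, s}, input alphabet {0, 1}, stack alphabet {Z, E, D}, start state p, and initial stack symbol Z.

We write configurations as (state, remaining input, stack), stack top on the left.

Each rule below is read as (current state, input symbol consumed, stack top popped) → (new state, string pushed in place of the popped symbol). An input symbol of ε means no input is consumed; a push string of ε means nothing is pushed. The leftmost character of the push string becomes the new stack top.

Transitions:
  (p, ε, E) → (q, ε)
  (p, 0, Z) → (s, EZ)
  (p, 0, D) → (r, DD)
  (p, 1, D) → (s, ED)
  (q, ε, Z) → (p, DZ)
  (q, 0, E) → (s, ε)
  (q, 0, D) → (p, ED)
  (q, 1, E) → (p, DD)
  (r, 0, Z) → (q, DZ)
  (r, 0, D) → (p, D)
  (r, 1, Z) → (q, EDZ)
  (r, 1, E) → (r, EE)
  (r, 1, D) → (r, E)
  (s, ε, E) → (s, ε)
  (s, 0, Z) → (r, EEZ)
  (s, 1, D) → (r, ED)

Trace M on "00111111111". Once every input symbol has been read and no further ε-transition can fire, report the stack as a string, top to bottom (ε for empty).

EEEEEEEEEEEZ

(p, 00111111111, Z) ⊢ (s, 0111111111, EZ) ⊢ (s, 0111111111, Z) ⊢ (r, 111111111, EEZ) ⊢ (r, 11111111, EEEZ) ⊢ (r, 1111111, EEEEZ) ⊢ (r, 111111, EEEEEZ) ⊢ (r, 11111, EEEEEEZ) ⊢ (r, 1111, EEEEEEEZ) ⊢ (r, 111, EEEEEEEEZ) ⊢ (r, 11, EEEEEEEEEZ) ⊢ (r, 1, EEEEEEEEEEZ) ⊢ (r, ε, EEEEEEEEEEEZ)
All input consumed in state r with stack EEEEEEEEEEEZ.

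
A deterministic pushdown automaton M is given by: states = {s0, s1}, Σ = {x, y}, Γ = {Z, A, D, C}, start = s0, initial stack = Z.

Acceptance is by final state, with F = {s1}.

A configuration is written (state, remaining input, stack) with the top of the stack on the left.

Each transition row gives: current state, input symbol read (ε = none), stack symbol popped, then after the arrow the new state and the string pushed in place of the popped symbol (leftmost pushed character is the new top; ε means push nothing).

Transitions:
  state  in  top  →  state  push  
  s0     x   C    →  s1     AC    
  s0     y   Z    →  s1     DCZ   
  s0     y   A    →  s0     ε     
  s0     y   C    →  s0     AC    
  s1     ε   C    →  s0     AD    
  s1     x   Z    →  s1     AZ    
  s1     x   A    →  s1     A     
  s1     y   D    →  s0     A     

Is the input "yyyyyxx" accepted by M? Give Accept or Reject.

(s0, yyyyyxx, Z)
  read y, top Z: go to s1, push DCZ → (s1, yyyyxx, DCZ)
  read y, top D: go to s0, push A → (s0, yyyxx, ACZ)
  read y, top A: go to s0, push ε → (s0, yyxx, CZ)
  read y, top C: go to s0, push AC → (s0, yxx, ACZ)
  read y, top A: go to s0, push ε → (s0, xx, CZ)
  read x, top C: go to s1, push AC → (s1, x, ACZ)
  read x, top A: go to s1, push A → (s1, ε, ACZ)
All input consumed; state s1 ∈ F.

Accept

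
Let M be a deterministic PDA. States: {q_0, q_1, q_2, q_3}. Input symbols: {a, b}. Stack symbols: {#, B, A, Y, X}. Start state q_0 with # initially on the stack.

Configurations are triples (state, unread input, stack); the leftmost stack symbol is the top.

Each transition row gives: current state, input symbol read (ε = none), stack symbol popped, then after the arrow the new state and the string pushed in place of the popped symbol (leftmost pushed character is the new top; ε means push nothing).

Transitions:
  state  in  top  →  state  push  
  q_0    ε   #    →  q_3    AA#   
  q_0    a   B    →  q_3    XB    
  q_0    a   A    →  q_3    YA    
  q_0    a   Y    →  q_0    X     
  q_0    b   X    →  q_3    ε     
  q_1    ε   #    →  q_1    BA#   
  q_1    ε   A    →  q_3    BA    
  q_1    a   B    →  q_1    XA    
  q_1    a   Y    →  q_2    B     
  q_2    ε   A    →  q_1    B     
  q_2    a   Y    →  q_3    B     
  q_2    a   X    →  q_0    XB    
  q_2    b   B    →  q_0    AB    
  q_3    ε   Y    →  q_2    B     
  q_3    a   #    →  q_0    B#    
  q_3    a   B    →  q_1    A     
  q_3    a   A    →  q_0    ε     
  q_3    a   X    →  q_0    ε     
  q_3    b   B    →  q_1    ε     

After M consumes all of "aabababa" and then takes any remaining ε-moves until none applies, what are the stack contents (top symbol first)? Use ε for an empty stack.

(q_0, aabababa, #)
  ε-move, top #: go to q_3, push AA# → (q_3, aabababa, AA#)
  read a, top A: go to q_0, push ε → (q_0, abababa, A#)
  read a, top A: go to q_3, push YA → (q_3, bababa, YA#)
  ε-move, top Y: go to q_2, push B → (q_2, bababa, BA#)
  read b, top B: go to q_0, push AB → (q_0, ababa, ABA#)
  read a, top A: go to q_3, push YA → (q_3, baba, YABA#)
  ε-move, top Y: go to q_2, push B → (q_2, baba, BABA#)
  read b, top B: go to q_0, push AB → (q_0, aba, ABABA#)
  read a, top A: go to q_3, push YA → (q_3, ba, YABABA#)
  ε-move, top Y: go to q_2, push B → (q_2, ba, BABABA#)
  read b, top B: go to q_0, push AB → (q_0, a, ABABABA#)
  read a, top A: go to q_3, push YA → (q_3, ε, YABABABA#)
  ε-move, top Y: go to q_2, push B → (q_2, ε, BABABABA#)
All input consumed in state q_2 with stack BABABABA#.

BABABABA#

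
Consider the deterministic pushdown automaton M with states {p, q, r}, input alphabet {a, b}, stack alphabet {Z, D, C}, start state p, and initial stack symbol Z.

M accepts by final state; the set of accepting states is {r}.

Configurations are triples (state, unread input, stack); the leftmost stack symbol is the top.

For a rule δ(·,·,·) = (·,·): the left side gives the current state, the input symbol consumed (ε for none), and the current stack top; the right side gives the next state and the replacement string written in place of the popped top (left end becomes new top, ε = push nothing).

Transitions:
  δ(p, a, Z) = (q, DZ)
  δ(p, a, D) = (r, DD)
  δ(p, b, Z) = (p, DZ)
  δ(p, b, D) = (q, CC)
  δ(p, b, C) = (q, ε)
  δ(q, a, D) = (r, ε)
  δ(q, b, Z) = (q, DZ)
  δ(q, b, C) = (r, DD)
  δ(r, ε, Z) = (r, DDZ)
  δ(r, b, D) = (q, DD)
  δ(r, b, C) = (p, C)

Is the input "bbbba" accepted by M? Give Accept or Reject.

(p, bbbba, Z)
  read b, top Z: go to p, push DZ → (p, bbba, DZ)
  read b, top D: go to q, push CC → (q, bba, CCZ)
  read b, top C: go to r, push DD → (r, ba, DDCZ)
  read b, top D: go to q, push DD → (q, a, DDDCZ)
  read a, top D: go to r, push ε → (r, ε, DDCZ)
All input consumed; state r ∈ F.

Accept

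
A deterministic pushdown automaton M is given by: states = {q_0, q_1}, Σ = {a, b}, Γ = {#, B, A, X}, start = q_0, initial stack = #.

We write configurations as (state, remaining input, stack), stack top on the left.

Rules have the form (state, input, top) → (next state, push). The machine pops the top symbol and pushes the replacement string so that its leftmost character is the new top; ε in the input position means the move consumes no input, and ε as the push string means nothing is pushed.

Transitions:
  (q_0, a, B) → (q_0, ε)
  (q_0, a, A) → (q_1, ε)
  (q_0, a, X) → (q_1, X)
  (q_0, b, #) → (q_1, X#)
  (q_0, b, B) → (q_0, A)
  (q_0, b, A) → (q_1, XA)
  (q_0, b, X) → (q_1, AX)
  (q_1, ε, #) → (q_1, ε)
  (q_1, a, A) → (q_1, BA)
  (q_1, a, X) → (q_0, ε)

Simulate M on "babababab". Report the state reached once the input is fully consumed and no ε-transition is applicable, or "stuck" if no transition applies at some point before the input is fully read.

q_1

(q_0, babababab, #)
  read b, top #: go to q_1, push X# → (q_1, abababab, X#)
  read a, top X: go to q_0, push ε → (q_0, bababab, #)
  read b, top #: go to q_1, push X# → (q_1, ababab, X#)
  read a, top X: go to q_0, push ε → (q_0, babab, #)
  read b, top #: go to q_1, push X# → (q_1, abab, X#)
  read a, top X: go to q_0, push ε → (q_0, bab, #)
  read b, top #: go to q_1, push X# → (q_1, ab, X#)
  read a, top X: go to q_0, push ε → (q_0, b, #)
  read b, top #: go to q_1, push X# → (q_1, ε, X#)
All input consumed; M is in state q_1.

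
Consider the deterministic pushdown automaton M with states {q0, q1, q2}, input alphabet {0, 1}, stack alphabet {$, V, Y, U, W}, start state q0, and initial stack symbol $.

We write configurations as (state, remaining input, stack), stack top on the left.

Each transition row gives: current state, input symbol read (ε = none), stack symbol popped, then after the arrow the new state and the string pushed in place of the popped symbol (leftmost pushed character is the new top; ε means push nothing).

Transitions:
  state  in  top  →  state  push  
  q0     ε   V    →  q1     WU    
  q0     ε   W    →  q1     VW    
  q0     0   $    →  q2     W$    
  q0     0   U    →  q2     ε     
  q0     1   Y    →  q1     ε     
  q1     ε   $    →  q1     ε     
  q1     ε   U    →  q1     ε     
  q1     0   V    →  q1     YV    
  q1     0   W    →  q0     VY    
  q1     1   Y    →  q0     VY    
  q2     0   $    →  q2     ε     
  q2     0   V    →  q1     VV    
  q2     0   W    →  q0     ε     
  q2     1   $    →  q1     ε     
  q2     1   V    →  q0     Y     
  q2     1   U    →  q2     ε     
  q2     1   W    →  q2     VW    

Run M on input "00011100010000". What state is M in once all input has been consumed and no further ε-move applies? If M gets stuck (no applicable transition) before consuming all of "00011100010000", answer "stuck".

stuck

(q0, 00011100010000, $)
  read 0, top $: go to q2, push W$ → (q2, 0011100010000, W$)
  read 0, top W: go to q0, push ε → (q0, 011100010000, $)
  read 0, top $: go to q2, push W$ → (q2, 11100010000, W$)
  read 1, top W: go to q2, push VW → (q2, 1100010000, VW$)
  read 1, top V: go to q0, push Y → (q0, 100010000, YW$)
  read 1, top Y: go to q1, push ε → (q1, 00010000, W$)
  read 0, top W: go to q0, push VY → (q0, 0010000, VY$)
  ε-move, top V: go to q1, push WU → (q1, 0010000, WUY$)
  read 0, top W: go to q0, push VY → (q0, 010000, VYUY$)
  ε-move, top V: go to q1, push WU → (q1, 010000, WUYUY$)
  read 0, top W: go to q0, push VY → (q0, 10000, VYUYUY$)
  ε-move, top V: go to q1, push WU → (q1, 10000, WUYUYUY$)
No transition for (q1, 1, top W); M blocks with input 10000 remaining.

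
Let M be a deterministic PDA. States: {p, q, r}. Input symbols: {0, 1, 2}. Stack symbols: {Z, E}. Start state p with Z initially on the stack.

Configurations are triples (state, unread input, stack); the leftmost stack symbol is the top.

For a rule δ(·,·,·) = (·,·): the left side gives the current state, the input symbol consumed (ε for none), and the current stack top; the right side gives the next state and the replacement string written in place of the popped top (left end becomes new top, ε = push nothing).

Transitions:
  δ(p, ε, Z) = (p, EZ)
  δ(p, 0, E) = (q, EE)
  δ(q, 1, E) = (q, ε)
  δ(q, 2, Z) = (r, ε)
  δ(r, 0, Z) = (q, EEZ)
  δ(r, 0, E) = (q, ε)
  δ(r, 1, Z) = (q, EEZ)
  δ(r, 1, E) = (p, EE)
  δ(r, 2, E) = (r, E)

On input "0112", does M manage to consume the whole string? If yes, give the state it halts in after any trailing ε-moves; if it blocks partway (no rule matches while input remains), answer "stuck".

(p, 0112, Z) ⊢ (p, 0112, EZ) ⊢ (q, 112, EEZ) ⊢ (q, 12, EZ) ⊢ (q, 2, Z) ⊢ (r, ε, ε)
All input consumed; M is in state r.

r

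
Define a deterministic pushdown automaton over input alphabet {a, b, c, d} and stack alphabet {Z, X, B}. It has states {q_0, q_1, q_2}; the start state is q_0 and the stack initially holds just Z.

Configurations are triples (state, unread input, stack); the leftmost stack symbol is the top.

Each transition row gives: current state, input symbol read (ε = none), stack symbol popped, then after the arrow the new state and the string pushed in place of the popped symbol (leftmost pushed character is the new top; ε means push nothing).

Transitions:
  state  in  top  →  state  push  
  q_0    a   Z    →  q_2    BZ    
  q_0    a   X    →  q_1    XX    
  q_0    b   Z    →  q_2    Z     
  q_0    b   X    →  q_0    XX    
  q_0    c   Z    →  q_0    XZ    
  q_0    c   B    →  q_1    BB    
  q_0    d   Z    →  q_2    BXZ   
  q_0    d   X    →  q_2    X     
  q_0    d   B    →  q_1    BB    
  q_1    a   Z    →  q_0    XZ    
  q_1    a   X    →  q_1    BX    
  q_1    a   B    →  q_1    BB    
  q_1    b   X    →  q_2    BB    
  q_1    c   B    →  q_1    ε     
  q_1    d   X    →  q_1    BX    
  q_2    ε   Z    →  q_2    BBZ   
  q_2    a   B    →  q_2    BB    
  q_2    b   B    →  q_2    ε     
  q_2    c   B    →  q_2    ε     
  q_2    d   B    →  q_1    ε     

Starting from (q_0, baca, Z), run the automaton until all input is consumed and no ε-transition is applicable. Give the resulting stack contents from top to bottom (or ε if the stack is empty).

BBBZ

(q_0, baca, Z)
  read b, top Z: go to q_2, push Z → (q_2, aca, Z)
  ε-move, top Z: go to q_2, push BBZ → (q_2, aca, BBZ)
  read a, top B: go to q_2, push BB → (q_2, ca, BBBZ)
  read c, top B: go to q_2, push ε → (q_2, a, BBZ)
  read a, top B: go to q_2, push BB → (q_2, ε, BBBZ)
All input consumed in state q_2 with stack BBBZ.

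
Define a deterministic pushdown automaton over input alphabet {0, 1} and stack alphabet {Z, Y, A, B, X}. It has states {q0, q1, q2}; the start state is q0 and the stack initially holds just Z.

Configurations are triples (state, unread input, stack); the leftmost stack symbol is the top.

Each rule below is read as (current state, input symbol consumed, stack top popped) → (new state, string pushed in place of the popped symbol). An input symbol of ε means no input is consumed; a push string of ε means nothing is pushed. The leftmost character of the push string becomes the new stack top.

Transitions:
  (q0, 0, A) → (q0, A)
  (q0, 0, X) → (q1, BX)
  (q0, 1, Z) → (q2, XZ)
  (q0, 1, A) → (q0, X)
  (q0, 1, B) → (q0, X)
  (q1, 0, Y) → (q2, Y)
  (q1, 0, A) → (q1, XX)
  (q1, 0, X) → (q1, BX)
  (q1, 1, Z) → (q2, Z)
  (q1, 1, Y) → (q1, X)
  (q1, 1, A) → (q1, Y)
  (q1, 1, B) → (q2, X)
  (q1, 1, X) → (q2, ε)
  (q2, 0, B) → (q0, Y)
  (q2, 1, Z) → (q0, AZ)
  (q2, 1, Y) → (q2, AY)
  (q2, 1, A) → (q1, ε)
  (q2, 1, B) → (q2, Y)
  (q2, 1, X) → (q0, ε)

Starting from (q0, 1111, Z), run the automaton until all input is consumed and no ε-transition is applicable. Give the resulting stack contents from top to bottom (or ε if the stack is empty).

Z

(q0, 1111, Z)
  read 1, top Z: go to q2, push XZ → (q2, 111, XZ)
  read 1, top X: go to q0, push ε → (q0, 11, Z)
  read 1, top Z: go to q2, push XZ → (q2, 1, XZ)
  read 1, top X: go to q0, push ε → (q0, ε, Z)
All input consumed in state q0 with stack Z.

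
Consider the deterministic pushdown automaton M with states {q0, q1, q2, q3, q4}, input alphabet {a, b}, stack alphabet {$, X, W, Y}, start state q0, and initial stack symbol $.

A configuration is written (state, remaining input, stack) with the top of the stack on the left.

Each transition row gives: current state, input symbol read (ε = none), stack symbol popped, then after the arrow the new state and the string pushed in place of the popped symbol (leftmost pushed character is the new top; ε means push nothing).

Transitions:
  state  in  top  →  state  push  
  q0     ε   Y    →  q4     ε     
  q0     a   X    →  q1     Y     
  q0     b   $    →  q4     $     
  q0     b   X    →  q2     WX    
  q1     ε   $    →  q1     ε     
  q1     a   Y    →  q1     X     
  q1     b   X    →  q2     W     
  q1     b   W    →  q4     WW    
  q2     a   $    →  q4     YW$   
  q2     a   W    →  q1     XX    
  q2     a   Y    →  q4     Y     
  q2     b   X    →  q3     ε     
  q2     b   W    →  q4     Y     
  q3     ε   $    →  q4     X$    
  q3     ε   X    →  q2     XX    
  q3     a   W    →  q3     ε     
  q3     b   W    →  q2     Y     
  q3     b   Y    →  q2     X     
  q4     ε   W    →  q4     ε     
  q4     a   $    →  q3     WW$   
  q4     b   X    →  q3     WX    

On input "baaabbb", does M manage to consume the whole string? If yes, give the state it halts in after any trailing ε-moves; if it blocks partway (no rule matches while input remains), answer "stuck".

(q0, baaabbb, $)
  read b, top $: go to q4, push $ → (q4, aaabbb, $)
  read a, top $: go to q3, push WW$ → (q3, aabbb, WW$)
  read a, top W: go to q3, push ε → (q3, abbb, W$)
  read a, top W: go to q3, push ε → (q3, bbb, $)
  ε-move, top $: go to q4, push X$ → (q4, bbb, X$)
  read b, top X: go to q3, push WX → (q3, bb, WX$)
  read b, top W: go to q2, push Y → (q2, b, YX$)
No transition for (q2, b, top Y); M blocks with input b remaining.

stuck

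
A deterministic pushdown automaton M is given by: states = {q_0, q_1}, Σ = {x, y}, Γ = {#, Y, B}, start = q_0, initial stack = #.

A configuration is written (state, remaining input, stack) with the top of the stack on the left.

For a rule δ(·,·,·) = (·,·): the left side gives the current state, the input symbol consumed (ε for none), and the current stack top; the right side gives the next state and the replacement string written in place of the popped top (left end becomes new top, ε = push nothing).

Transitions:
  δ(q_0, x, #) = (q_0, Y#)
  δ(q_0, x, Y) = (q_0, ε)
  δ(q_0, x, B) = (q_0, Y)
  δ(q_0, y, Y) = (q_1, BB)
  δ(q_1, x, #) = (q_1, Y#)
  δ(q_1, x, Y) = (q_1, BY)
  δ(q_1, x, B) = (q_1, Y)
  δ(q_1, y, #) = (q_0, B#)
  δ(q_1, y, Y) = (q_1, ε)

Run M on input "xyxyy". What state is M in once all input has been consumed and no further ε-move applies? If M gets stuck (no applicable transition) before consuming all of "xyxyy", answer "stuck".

stuck

(q_0, xyxyy, #) ⊢ (q_0, yxyy, Y#) ⊢ (q_1, xyy, BB#) ⊢ (q_1, yy, YB#) ⊢ (q_1, y, B#)
No transition for (q_1, y, top B); M blocks with input y remaining.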